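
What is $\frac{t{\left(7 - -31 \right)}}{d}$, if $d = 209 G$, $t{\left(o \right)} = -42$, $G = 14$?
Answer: $- \frac{3}{209} \approx -0.014354$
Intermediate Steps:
$d = 2926$ ($d = 209 \cdot 14 = 2926$)
$\frac{t{\left(7 - -31 \right)}}{d} = - \frac{42}{2926} = \left(-42\right) \frac{1}{2926} = - \frac{3}{209}$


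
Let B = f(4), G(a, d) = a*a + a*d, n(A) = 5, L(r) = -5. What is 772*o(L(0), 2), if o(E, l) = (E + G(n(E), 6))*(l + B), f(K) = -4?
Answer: -77200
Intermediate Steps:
G(a, d) = a**2 + a*d
B = -4
o(E, l) = (-4 + l)*(55 + E) (o(E, l) = (E + 5*(5 + 6))*(l - 4) = (E + 5*11)*(-4 + l) = (E + 55)*(-4 + l) = (55 + E)*(-4 + l) = (-4 + l)*(55 + E))
772*o(L(0), 2) = 772*(-220 - 4*(-5) + 55*2 - 5*2) = 772*(-220 + 20 + 110 - 10) = 772*(-100) = -77200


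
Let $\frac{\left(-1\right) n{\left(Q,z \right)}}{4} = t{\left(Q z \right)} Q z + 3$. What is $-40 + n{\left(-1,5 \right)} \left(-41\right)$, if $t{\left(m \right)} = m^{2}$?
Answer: $-20048$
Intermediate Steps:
$n{\left(Q,z \right)} = -12 - 4 Q^{3} z^{3}$ ($n{\left(Q,z \right)} = - 4 \left(\left(Q z\right)^{2} Q z + 3\right) = - 4 \left(Q^{2} z^{2} Q z + 3\right) = - 4 \left(Q^{3} z^{2} z + 3\right) = - 4 \left(Q^{3} z^{3} + 3\right) = - 4 \left(3 + Q^{3} z^{3}\right) = -12 - 4 Q^{3} z^{3}$)
$-40 + n{\left(-1,5 \right)} \left(-41\right) = -40 + \left(-12 - 4 \left(-1\right)^{3} \cdot 5^{3}\right) \left(-41\right) = -40 + \left(-12 - \left(-4\right) 125\right) \left(-41\right) = -40 + \left(-12 + 500\right) \left(-41\right) = -40 + 488 \left(-41\right) = -40 - 20008 = -20048$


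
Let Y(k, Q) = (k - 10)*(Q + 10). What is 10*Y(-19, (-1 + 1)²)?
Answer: -2900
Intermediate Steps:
Y(k, Q) = (-10 + k)*(10 + Q)
10*Y(-19, (-1 + 1)²) = 10*(-100 - 10*(-1 + 1)² + 10*(-19) + (-1 + 1)²*(-19)) = 10*(-100 - 10*0² - 190 + 0²*(-19)) = 10*(-100 - 10*0 - 190 + 0*(-19)) = 10*(-100 + 0 - 190 + 0) = 10*(-290) = -2900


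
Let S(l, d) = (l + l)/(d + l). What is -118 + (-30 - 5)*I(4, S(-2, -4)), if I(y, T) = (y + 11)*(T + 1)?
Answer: -993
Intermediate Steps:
S(l, d) = 2*l/(d + l) (S(l, d) = (2*l)/(d + l) = 2*l/(d + l))
I(y, T) = (1 + T)*(11 + y) (I(y, T) = (11 + y)*(1 + T) = (1 + T)*(11 + y))
-118 + (-30 - 5)*I(4, S(-2, -4)) = -118 + (-30 - 5)*(11 + 4 + 11*(2*(-2)/(-4 - 2)) + (2*(-2)/(-4 - 2))*4) = -118 - 35*(11 + 4 + 11*(2*(-2)/(-6)) + (2*(-2)/(-6))*4) = -118 - 35*(11 + 4 + 11*(2*(-2)*(-1/6)) + (2*(-2)*(-1/6))*4) = -118 - 35*(11 + 4 + 11*(2/3) + (2/3)*4) = -118 - 35*(11 + 4 + 22/3 + 8/3) = -118 - 35*25 = -118 - 875 = -993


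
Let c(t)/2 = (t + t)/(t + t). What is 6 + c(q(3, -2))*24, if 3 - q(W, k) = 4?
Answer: 54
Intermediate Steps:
q(W, k) = -1 (q(W, k) = 3 - 1*4 = 3 - 4 = -1)
c(t) = 2 (c(t) = 2*((t + t)/(t + t)) = 2*((2*t)/((2*t))) = 2*((2*t)*(1/(2*t))) = 2*1 = 2)
6 + c(q(3, -2))*24 = 6 + 2*24 = 6 + 48 = 54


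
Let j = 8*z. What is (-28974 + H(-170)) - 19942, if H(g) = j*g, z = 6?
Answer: -57076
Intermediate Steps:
j = 48 (j = 8*6 = 48)
H(g) = 48*g
(-28974 + H(-170)) - 19942 = (-28974 + 48*(-170)) - 19942 = (-28974 - 8160) - 19942 = -37134 - 19942 = -57076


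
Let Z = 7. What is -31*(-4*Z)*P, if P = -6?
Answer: -5208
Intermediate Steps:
-31*(-4*Z)*P = -31*(-4*7)*(-6) = -(-868)*(-6) = -31*168 = -5208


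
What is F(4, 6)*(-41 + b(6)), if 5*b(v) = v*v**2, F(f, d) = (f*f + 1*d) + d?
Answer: 308/5 ≈ 61.600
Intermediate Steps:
F(f, d) = f**2 + 2*d (F(f, d) = (f**2 + d) + d = (d + f**2) + d = f**2 + 2*d)
b(v) = v**3/5 (b(v) = (v*v**2)/5 = v**3/5)
F(4, 6)*(-41 + b(6)) = (4**2 + 2*6)*(-41 + (1/5)*6**3) = (16 + 12)*(-41 + (1/5)*216) = 28*(-41 + 216/5) = 28*(11/5) = 308/5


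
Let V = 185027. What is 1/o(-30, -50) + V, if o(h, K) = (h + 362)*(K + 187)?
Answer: 8415768069/45484 ≈ 1.8503e+5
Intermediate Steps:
o(h, K) = (187 + K)*(362 + h) (o(h, K) = (362 + h)*(187 + K) = (187 + K)*(362 + h))
1/o(-30, -50) + V = 1/(67694 + 187*(-30) + 362*(-50) - 50*(-30)) + 185027 = 1/(67694 - 5610 - 18100 + 1500) + 185027 = 1/45484 + 185027 = 8415768069/45484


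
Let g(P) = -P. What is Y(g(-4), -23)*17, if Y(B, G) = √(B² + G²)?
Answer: 17*√545 ≈ 396.87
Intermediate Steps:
Y(g(-4), -23)*17 = √((-1*(-4))² + (-23)²)*17 = √(4² + 529)*17 = √(16 + 529)*17 = √545*17 = 17*√545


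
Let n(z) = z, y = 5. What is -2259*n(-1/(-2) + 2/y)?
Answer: -20331/10 ≈ -2033.1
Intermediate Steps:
-2259*n(-1/(-2) + 2/y) = -2259*(-1/(-2) + 2/5) = -2259*(-1*(-½) + 2*(⅕)) = -2259*(½ + ⅖) = -2259*9/10 = -20331/10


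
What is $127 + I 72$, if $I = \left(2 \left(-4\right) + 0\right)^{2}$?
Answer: $4735$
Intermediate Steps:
$I = 64$ ($I = \left(-8 + 0\right)^{2} = \left(-8\right)^{2} = 64$)
$127 + I 72 = 127 + 64 \cdot 72 = 127 + 4608 = 4735$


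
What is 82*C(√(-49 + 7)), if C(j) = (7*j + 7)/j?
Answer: 574 - 41*I*√42/3 ≈ 574.0 - 88.57*I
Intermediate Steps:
C(j) = (7 + 7*j)/j
82*C(√(-49 + 7)) = 82*(7 + 7/(√(-49 + 7))) = 82*(7 + 7/(√(-42))) = 82*(7 + 7/((I*√42))) = 82*(7 + 7*(-I*√42/42)) = 82*(7 - I*√42/6) = 574 - 41*I*√42/3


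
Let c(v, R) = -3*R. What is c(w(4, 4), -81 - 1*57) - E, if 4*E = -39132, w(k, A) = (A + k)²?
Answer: 10197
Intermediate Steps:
E = -9783 (E = (¼)*(-39132) = -9783)
c(w(4, 4), -81 - 1*57) - E = -3*(-81 - 1*57) - 1*(-9783) = -3*(-81 - 57) + 9783 = -3*(-138) + 9783 = 414 + 9783 = 10197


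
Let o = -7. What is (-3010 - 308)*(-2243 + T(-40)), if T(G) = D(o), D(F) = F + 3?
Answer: 7455546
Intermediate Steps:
D(F) = 3 + F
T(G) = -4 (T(G) = 3 - 7 = -4)
(-3010 - 308)*(-2243 + T(-40)) = (-3010 - 308)*(-2243 - 4) = -3318*(-2247) = 7455546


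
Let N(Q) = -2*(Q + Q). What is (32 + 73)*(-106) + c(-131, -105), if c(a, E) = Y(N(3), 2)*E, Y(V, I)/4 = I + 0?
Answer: -11970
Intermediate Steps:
N(Q) = -4*Q
Y(V, I) = 4*I (Y(V, I) = 4*(I + 0) = 4*I)
c(a, E) = 8*E (c(a, E) = (4*2)*E = 8*E)
(32 + 73)*(-106) + c(-131, -105) = (32 + 73)*(-106) + 8*(-105) = 105*(-106) - 840 = -11130 - 840 = -11970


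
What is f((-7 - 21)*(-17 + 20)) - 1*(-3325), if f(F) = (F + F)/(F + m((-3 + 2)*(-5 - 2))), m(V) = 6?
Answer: 43253/13 ≈ 3327.2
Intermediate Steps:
f(F) = 2*F/(6 + F) (f(F) = (F + F)/(F + 6) = (2*F)/(6 + F) = 2*F/(6 + F))
f((-7 - 21)*(-17 + 20)) - 1*(-3325) = 2*((-7 - 21)*(-17 + 20))/(6 + (-7 - 21)*(-17 + 20)) - 1*(-3325) = 2*(-28*3)/(6 - 28*3) + 3325 = 2*(-84)/(6 - 84) + 3325 = 2*(-84)/(-78) + 3325 = 2*(-84)*(-1/78) + 3325 = 28/13 + 3325 = 43253/13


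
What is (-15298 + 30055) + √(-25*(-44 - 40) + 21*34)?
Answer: 14757 + √2814 ≈ 14810.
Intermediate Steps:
(-15298 + 30055) + √(-25*(-44 - 40) + 21*34) = 14757 + √(-25*(-84) + 714) = 14757 + √(2100 + 714) = 14757 + √2814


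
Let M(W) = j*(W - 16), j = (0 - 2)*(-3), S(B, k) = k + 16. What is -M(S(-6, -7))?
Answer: 42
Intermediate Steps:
S(B, k) = 16 + k
j = 6 (j = -2*(-3) = 6)
M(W) = -96 + 6*W (M(W) = 6*(W - 16) = 6*(-16 + W) = -96 + 6*W)
-M(S(-6, -7)) = -(-96 + 6*(16 - 7)) = -(-96 + 6*9) = -(-96 + 54) = -1*(-42) = 42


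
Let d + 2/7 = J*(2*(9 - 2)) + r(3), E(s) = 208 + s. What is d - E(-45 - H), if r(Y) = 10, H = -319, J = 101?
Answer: 6592/7 ≈ 941.71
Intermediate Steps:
d = 9966/7 (d = -2/7 + (101*(2*(9 - 2)) + 10) = -2/7 + (101*(2*7) + 10) = -2/7 + (101*14 + 10) = -2/7 + (1414 + 10) = -2/7 + 1424 = 9966/7 ≈ 1423.7)
d - E(-45 - H) = 9966/7 - (208 + (-45 - 1*(-319))) = 9966/7 - (208 + (-45 + 319)) = 9966/7 - (208 + 274) = 9966/7 - 1*482 = 9966/7 - 482 = 6592/7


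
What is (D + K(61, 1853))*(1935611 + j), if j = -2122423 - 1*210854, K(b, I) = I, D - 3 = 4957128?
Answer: -1972019331344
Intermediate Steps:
D = 4957131 (D = 3 + 4957128 = 4957131)
j = -2333277 (j = -2122423 - 210854 = -2333277)
(D + K(61, 1853))*(1935611 + j) = (4957131 + 1853)*(1935611 - 2333277) = 4958984*(-397666) = -1972019331344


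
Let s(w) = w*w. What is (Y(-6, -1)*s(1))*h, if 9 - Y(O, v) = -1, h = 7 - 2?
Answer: 50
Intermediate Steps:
h = 5
Y(O, v) = 10 (Y(O, v) = 9 - 1*(-1) = 9 + 1 = 10)
s(w) = w**2
(Y(-6, -1)*s(1))*h = (10*1**2)*5 = (10*1)*5 = 10*5 = 50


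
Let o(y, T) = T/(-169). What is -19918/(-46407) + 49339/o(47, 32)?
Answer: -386954433061/1485024 ≈ -2.6057e+5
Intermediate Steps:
o(y, T) = -T/169 (o(y, T) = T*(-1/169) = -T/169)
-19918/(-46407) + 49339/o(47, 32) = -19918/(-46407) + 49339/((-1/169*32)) = -19918*(-1/46407) + 49339/(-32/169) = 19918/46407 + 49339*(-169/32) = 19918/46407 - 8338291/32 = -386954433061/1485024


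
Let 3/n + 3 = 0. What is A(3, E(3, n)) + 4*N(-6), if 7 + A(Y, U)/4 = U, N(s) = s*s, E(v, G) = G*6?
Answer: 92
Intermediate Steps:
n = -1 (n = 3/(-3 + 0) = 3/(-3) = 3*(-⅓) = -1)
E(v, G) = 6*G
N(s) = s²
A(Y, U) = -28 + 4*U
A(3, E(3, n)) + 4*N(-6) = (-28 + 4*(6*(-1))) + 4*(-6)² = (-28 + 4*(-6)) + 4*36 = (-28 - 24) + 144 = -52 + 144 = 92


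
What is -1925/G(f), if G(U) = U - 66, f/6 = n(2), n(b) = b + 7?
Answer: 1925/12 ≈ 160.42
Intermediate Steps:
n(b) = 7 + b
f = 54 (f = 6*(7 + 2) = 6*9 = 54)
G(U) = -66 + U
-1925/G(f) = -1925/(-66 + 54) = -1925/(-12) = -1925*(-1/12) = 1925/12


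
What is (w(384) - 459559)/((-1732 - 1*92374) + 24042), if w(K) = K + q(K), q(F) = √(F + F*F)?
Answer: 459175/70064 - √2310/8758 ≈ 6.5482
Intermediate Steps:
q(F) = √(F + F²)
w(K) = K + √(K*(1 + K))
(w(384) - 459559)/((-1732 - 1*92374) + 24042) = ((384 + √(384*(1 + 384))) - 459559)/((-1732 - 1*92374) + 24042) = ((384 + √(384*385)) - 459559)/((-1732 - 92374) + 24042) = ((384 + √147840) - 459559)/(-94106 + 24042) = ((384 + 8*√2310) - 459559)/(-70064) = (-459175 + 8*√2310)*(-1/70064) = 459175/70064 - √2310/8758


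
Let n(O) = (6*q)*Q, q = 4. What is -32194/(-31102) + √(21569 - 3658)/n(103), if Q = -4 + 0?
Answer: 16097/15551 - √17911/96 ≈ -0.35897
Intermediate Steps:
Q = -4
n(O) = -96 (n(O) = (6*4)*(-4) = 24*(-4) = -96)
-32194/(-31102) + √(21569 - 3658)/n(103) = -32194/(-31102) + √(21569 - 3658)/(-96) = -32194*(-1/31102) + √17911*(-1/96) = 16097/15551 - √17911/96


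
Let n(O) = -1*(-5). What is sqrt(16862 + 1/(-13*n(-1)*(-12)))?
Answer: sqrt(2564710395)/390 ≈ 129.85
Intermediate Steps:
n(O) = 5
sqrt(16862 + 1/(-13*n(-1)*(-12))) = sqrt(16862 + 1/(-13*5*(-12))) = sqrt(16862 + 1/(-65*(-12))) = sqrt(16862 + 1/780) = sqrt(13152361/780) = sqrt(2564710395)/390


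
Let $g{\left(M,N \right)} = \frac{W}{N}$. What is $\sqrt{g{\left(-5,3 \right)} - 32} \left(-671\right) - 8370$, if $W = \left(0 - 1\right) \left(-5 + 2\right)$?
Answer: $-8370 - 671 i \sqrt{31} \approx -8370.0 - 3736.0 i$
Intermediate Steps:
$W = 3$ ($W = \left(-1\right) \left(-3\right) = 3$)
$g{\left(M,N \right)} = \frac{3}{N}$
$\sqrt{g{\left(-5,3 \right)} - 32} \left(-671\right) - 8370 = \sqrt{\frac{3}{3} - 32} \left(-671\right) - 8370 = \sqrt{3 \cdot \frac{1}{3} - 32} \left(-671\right) - 8370 = \sqrt{1 - 32} \left(-671\right) - 8370 = \sqrt{-31} \left(-671\right) - 8370 = i \sqrt{31} \left(-671\right) - 8370 = - 671 i \sqrt{31} - 8370 = -8370 - 671 i \sqrt{31}$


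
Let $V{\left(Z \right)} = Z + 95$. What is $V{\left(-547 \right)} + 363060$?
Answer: $362608$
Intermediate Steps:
$V{\left(Z \right)} = 95 + Z$
$V{\left(-547 \right)} + 363060 = \left(95 - 547\right) + 363060 = -452 + 363060 = 362608$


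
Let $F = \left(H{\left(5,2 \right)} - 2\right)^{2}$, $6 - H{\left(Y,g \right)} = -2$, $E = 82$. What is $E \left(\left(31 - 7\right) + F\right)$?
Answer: $4920$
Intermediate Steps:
$H{\left(Y,g \right)} = 8$ ($H{\left(Y,g \right)} = 6 - -2 = 6 + 2 = 8$)
$F = 36$ ($F = \left(8 - 2\right)^{2} = 6^{2} = 36$)
$E \left(\left(31 - 7\right) + F\right) = 82 \left(\left(31 - 7\right) + 36\right) = 82 \left(24 + 36\right) = 82 \cdot 60 = 4920$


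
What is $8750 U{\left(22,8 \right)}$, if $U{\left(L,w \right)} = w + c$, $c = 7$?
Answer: $131250$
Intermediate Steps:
$U{\left(L,w \right)} = 7 + w$ ($U{\left(L,w \right)} = w + 7 = 7 + w$)
$8750 U{\left(22,8 \right)} = 8750 \left(7 + 8\right) = 8750 \cdot 15 = 131250$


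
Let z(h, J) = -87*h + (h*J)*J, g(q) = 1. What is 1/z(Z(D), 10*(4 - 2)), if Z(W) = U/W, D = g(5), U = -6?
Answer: -1/1878 ≈ -0.00053248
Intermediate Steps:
D = 1
Z(W) = -6/W
z(h, J) = -87*h + h*J² (z(h, J) = -87*h + (J*h)*J = -87*h + h*J²)
1/z(Z(D), 10*(4 - 2)) = 1/((-6/1)*(-87 + (10*(4 - 2))²)) = 1/((-6*1)*(-87 + (10*2)²)) = 1/(-6*(-87 + 20²)) = 1/(-6*(-87 + 400)) = 1/(-6*313) = 1/(-1878) = -1/1878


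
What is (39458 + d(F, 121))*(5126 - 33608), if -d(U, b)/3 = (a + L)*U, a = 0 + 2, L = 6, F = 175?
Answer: -1004218356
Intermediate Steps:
a = 2
d(U, b) = -24*U (d(U, b) = -3*(2 + 6)*U = -24*U)
(39458 + d(F, 121))*(5126 - 33608) = (39458 - 24*175)*(5126 - 33608) = (39458 - 4200)*(-28482) = 35258*(-28482) = -1004218356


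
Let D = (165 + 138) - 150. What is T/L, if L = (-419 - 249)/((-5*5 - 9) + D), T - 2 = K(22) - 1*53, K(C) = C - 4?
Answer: 3927/668 ≈ 5.8787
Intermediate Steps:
K(C) = -4 + C
D = 153 (D = 303 - 150 = 153)
T = -33 (T = 2 + ((-4 + 22) - 1*53) = 2 + (18 - 53) = 2 - 35 = -33)
L = -668/119 (L = (-419 - 249)/((-5*5 - 9) + 153) = -668/((-25 - 9) + 153) = -668/(-34 + 153) = -668/119 ≈ -5.6134)
T/L = -33/(-668/119) = -33*(-119/668) = 3927/668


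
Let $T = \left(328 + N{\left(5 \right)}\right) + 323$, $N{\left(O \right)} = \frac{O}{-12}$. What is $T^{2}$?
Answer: $\frac{60949249}{144} \approx 4.2326 \cdot 10^{5}$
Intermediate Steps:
$N{\left(O \right)} = - \frac{O}{12}$ ($N{\left(O \right)} = O \left(- \frac{1}{12}\right) = - \frac{O}{12}$)
$T = \frac{7807}{12}$ ($T = \left(328 - \frac{5}{12}\right) + 323 = \frac{3931}{12} + 323 = \frac{7807}{12} \approx 650.58$)
$T^{2} = \left(\frac{7807}{12}\right)^{2} = \frac{60949249}{144}$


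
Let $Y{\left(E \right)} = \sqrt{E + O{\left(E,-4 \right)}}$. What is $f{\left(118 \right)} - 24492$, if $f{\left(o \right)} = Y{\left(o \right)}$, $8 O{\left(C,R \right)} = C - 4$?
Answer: $- \frac{48961}{2} \approx -24481.0$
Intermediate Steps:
$O{\left(C,R \right)} = - \frac{1}{2} + \frac{C}{8}$ ($O{\left(C,R \right)} = \frac{C - 4}{8} = \frac{-4 + C}{8} = - \frac{1}{2} + \frac{C}{8}$)
$Y{\left(E \right)} = \sqrt{- \frac{1}{2} + \frac{9 E}{8}}$ ($Y{\left(E \right)} = \sqrt{E + \left(- \frac{1}{2} + \frac{E}{8}\right)} = \sqrt{- \frac{1}{2} + \frac{9 E}{8}}$)
$f{\left(o \right)} = \frac{\sqrt{-8 + 18 o}}{4}$
$f{\left(118 \right)} - 24492 = \frac{\sqrt{-8 + 18 \cdot 118}}{4} - 24492 = \frac{\sqrt{-8 + 2124}}{4} - 24492 = \frac{\sqrt{2116}}{4} - 24492 = \frac{1}{4} \cdot 46 - 24492 = \frac{23}{2} - 24492 = - \frac{48961}{2}$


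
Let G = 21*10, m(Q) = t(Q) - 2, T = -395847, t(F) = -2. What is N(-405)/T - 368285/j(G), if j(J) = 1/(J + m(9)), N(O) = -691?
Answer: -30031609552679/395847 ≈ -7.5867e+7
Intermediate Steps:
m(Q) = -4 (m(Q) = -2 - 2 = -4)
G = 210
j(J) = 1/(-4 + J) (j(J) = 1/(J - 4) = 1/(-4 + J))
N(-405)/T - 368285/j(G) = -691/(-395847) - 368285/(1/(-4 + 210)) = -691*(-1/395847) - 368285/(1/206) = 691/395847 - 368285/1/206 = 691/395847 - 368285*206 = 691/395847 - 75866710 = -30031609552679/395847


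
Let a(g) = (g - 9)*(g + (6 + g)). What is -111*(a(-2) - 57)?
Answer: 8769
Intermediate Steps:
a(g) = (-9 + g)*(6 + 2*g)
-111*(a(-2) - 57) = -111*((-54 - 12*(-2) + 2*(-2)²) - 57) = -111*((-54 + 24 + 2*4) - 57) = -111*((-54 + 24 + 8) - 57) = -111*(-22 - 57) = -111*(-79) = 8769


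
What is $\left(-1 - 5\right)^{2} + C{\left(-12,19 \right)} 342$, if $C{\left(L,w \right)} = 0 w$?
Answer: $36$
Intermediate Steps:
$C{\left(L,w \right)} = 0$
$\left(-1 - 5\right)^{2} + C{\left(-12,19 \right)} 342 = \left(-1 - 5\right)^{2} + 0 \cdot 342 = \left(-6\right)^{2} + 0 = 36 + 0 = 36$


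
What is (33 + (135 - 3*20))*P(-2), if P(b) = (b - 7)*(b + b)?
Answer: 3888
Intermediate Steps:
P(b) = 2*b*(-7 + b) (P(b) = (-7 + b)*(2*b) = 2*b*(-7 + b))
(33 + (135 - 3*20))*P(-2) = (33 + (135 - 3*20))*(2*(-2)*(-7 - 2)) = (33 + (135 - 60))*(2*(-2)*(-9)) = (33 + 75)*36 = 108*36 = 3888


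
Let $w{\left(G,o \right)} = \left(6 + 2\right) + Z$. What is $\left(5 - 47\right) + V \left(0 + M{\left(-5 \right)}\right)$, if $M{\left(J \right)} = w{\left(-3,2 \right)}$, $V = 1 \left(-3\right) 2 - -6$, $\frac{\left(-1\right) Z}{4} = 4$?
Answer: $-42$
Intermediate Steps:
$Z = -16$ ($Z = \left(-4\right) 4 = -16$)
$V = 0$ ($V = \left(-3\right) 2 + 6 = -6 + 6 = 0$)
$w{\left(G,o \right)} = -8$ ($w{\left(G,o \right)} = \left(6 + 2\right) - 16 = 8 - 16 = -8$)
$M{\left(J \right)} = -8$
$\left(5 - 47\right) + V \left(0 + M{\left(-5 \right)}\right) = \left(5 - 47\right) + 0 \left(0 - 8\right) = \left(5 - 47\right) + 0 \left(-8\right) = -42 + 0 = -42$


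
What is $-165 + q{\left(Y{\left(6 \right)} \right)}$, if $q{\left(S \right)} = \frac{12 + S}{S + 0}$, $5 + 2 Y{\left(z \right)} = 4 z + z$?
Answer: $- \frac{4076}{25} \approx -163.04$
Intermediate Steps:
$Y{\left(z \right)} = - \frac{5}{2} + \frac{5 z}{2}$ ($Y{\left(z \right)} = - \frac{5}{2} + \frac{4 z + z}{2} = - \frac{5}{2} + \frac{5 z}{2}$)
$q{\left(S \right)} = \frac{12 + S}{S}$
$-165 + q{\left(Y{\left(6 \right)} \right)} = -165 + \frac{12 + \left(- \frac{5}{2} + \frac{5}{2} \cdot 6\right)}{- \frac{5}{2} + \frac{5}{2} \cdot 6} = -165 + \frac{12 + \left(- \frac{5}{2} + 15\right)}{- \frac{5}{2} + 15} = -165 + \frac{12 + \frac{25}{2}}{\frac{25}{2}} = -165 + \frac{2}{25} \cdot \frac{49}{2} = -165 + \frac{49}{25} = - \frac{4076}{25}$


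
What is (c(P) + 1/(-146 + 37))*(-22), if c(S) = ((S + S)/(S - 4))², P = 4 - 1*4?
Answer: 22/109 ≈ 0.20183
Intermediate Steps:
P = 0 (P = 4 - 4 = 0)
c(S) = 4*S²/(-4 + S)² (c(S) = ((2*S)/(-4 + S))² = (2*S/(-4 + S))² = 4*S²/(-4 + S)²)
(c(P) + 1/(-146 + 37))*(-22) = (4*0²/(-4 + 0)² + 1/(-146 + 37))*(-22) = (4*0/(-4)² + 1/(-109))*(-22) = (4*0*(1/16) - 1/109)*(-22) = (0 - 1/109)*(-22) = -1/109*(-22) = 22/109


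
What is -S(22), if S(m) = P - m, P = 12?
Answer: 10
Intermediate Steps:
S(m) = 12 - m
-S(22) = -(12 - 1*22) = -(12 - 22) = -1*(-10) = 10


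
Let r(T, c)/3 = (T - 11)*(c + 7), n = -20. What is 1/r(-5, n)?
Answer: 1/624 ≈ 0.0016026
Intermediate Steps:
r(T, c) = 3*(-11 + T)*(7 + c) (r(T, c) = 3*((T - 11)*(c + 7)) = 3*((-11 + T)*(7 + c)) = 3*(-11 + T)*(7 + c))
1/r(-5, n) = 1/(-231 - 33*(-20) + 21*(-5) + 3*(-5)*(-20)) = 1/(-231 + 660 - 105 + 300) = 1/624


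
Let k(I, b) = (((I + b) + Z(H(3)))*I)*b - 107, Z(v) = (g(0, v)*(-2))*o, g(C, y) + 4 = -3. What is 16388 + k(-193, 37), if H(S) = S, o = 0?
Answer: 1130277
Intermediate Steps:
g(C, y) = -7 (g(C, y) = -4 - 3 = -7)
Z(v) = 0 (Z(v) = -7*(-2)*0 = 14*0 = 0)
k(I, b) = -107 + I*b*(I + b) (k(I, b) = (((I + b) + 0)*I)*b - 107 = ((I + b)*I)*b - 107 = (I*(I + b))*b - 107 = I*b*(I + b) - 107 = -107 + I*b*(I + b))
16388 + k(-193, 37) = 16388 + (-107 - 193*37² + 37*(-193)²) = 16388 + (-107 - 193*1369 + 37*37249) = 16388 + (-107 - 264217 + 1378213) = 16388 + 1113889 = 1130277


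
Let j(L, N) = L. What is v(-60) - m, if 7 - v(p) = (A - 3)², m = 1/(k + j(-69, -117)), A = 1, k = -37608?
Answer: 113032/37677 ≈ 3.0000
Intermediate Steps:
m = -1/37677 (m = 1/(-37608 - 69) = 1/(-37677) = -1/37677 ≈ -2.6541e-5)
v(p) = 3 (v(p) = 7 - (1 - 3)² = 7 - 1*(-2)² = 7 - 1*4 = 7 - 4 = 3)
v(-60) - m = 3 - 1*(-1/37677) = 3 + 1/37677 = 113032/37677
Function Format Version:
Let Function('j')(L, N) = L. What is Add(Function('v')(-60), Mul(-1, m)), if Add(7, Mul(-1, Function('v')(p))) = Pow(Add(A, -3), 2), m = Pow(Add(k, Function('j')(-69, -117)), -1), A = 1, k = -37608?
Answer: Rational(113032, 37677) ≈ 3.0000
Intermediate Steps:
m = Rational(-1, 37677) (m = Pow(Add(-37608, -69), -1) = Pow(-37677, -1) = Rational(-1, 37677) ≈ -2.6541e-5)
Function('v')(p) = 3 (Function('v')(p) = Add(7, Mul(-1, Pow(Add(1, -3), 2))) = Add(7, Mul(-1, Pow(-2, 2))) = Add(7, Mul(-1, 4)) = Add(7, -4) = 3)
Add(Function('v')(-60), Mul(-1, m)) = Add(3, Mul(-1, Rational(-1, 37677))) = Add(3, Rational(1, 37677)) = Rational(113032, 37677)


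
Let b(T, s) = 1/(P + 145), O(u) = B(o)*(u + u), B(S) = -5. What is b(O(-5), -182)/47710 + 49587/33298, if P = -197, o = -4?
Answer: 61510673371/41304837080 ≈ 1.4892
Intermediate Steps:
O(u) = -10*u (O(u) = -5*(u + u) = -10*u)
b(T, s) = -1/52 (b(T, s) = 1/(-197 + 145) = 1/(-52) = -1/52)
b(O(-5), -182)/47710 + 49587/33298 = -1/52/47710 + 49587/33298 = -1/52*1/47710 + 49587*(1/33298) = -1/2480920 + 49587/33298 = 61510673371/41304837080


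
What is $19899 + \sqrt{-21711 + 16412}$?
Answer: $19899 + i \sqrt{5299} \approx 19899.0 + 72.794 i$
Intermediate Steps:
$19899 + \sqrt{-21711 + 16412} = 19899 + \sqrt{-5299} = 19899 + i \sqrt{5299}$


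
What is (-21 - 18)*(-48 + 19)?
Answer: 1131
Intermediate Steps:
(-21 - 18)*(-48 + 19) = -39*(-29) = 1131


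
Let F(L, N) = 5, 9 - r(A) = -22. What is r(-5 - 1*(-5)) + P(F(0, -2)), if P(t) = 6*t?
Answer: 61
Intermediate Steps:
r(A) = 31 (r(A) = 9 - 1*(-22) = 9 + 22 = 31)
r(-5 - 1*(-5)) + P(F(0, -2)) = 31 + 6*5 = 31 + 30 = 61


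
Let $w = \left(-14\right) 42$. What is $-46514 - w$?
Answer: $-45926$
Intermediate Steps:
$w = -588$
$-46514 - w = -46514 - -588 = -46514 + 588 = -45926$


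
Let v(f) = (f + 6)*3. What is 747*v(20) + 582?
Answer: 58848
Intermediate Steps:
v(f) = 18 + 3*f (v(f) = (6 + f)*3 = 18 + 3*f)
747*v(20) + 582 = 747*(18 + 3*20) + 582 = 747*(18 + 60) + 582 = 747*78 + 582 = 58266 + 582 = 58848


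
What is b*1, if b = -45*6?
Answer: -270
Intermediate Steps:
b = -270
b*1 = -270*1 = -270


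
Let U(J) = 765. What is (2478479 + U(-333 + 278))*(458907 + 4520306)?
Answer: 12344683954972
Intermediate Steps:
(2478479 + U(-333 + 278))*(458907 + 4520306) = (2478479 + 765)*(458907 + 4520306) = 2479244*4979213 = 12344683954972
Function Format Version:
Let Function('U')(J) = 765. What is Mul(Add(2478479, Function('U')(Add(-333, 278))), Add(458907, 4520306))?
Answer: 12344683954972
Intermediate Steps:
Mul(Add(2478479, Function('U')(Add(-333, 278))), Add(458907, 4520306)) = Mul(Add(2478479, 765), Add(458907, 4520306)) = Mul(2479244, 4979213) = 12344683954972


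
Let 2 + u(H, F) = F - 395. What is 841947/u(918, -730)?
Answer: -841947/1127 ≈ -747.07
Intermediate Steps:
u(H, F) = -397 + F (u(H, F) = -2 + (F - 395) = -2 + (-395 + F) = -397 + F)
841947/u(918, -730) = 841947/(-397 - 730) = 841947/(-1127) = 841947*(-1/1127) = -841947/1127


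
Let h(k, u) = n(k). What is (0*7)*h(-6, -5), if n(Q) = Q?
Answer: 0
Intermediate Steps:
h(k, u) = k
(0*7)*h(-6, -5) = (0*7)*(-6) = 0*(-6) = 0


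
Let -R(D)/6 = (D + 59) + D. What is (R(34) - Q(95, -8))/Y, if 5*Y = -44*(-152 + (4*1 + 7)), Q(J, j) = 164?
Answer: -2315/3102 ≈ -0.74629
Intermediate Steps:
R(D) = -354 - 12*D (R(D) = -6*((D + 59) + D) = -6*((59 + D) + D) = -6*(59 + 2*D) = -354 - 12*D)
Y = 6204/5 (Y = (-44*(-152 + (4*1 + 7)))/5 = (-44*(-152 + (4 + 7)))/5 = (-44*(-152 + 11))/5 = (-44*(-141))/5 = (1/5)*6204 = 6204/5 ≈ 1240.8)
(R(34) - Q(95, -8))/Y = ((-354 - 12*34) - 1*164)/(6204/5) = ((-354 - 408) - 164)*(5/6204) = (-762 - 164)*(5/6204) = -926*5/6204 = -2315/3102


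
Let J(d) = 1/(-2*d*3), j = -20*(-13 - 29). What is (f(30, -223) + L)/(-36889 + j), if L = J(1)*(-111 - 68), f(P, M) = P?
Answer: -359/216294 ≈ -0.0016598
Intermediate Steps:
j = 840 (j = -20*(-42) = 840)
J(d) = -1/(6*d) (J(d) = 1/(-6*d) = -1/(6*d))
L = 179/6 (L = (-1/6/1)*(-111 - 68) = -1/6*1*(-179) = -1/6*(-179) = 179/6 ≈ 29.833)
(f(30, -223) + L)/(-36889 + j) = (30 + 179/6)/(-36889 + 840) = (359/6)/(-36049) = (359/6)*(-1/36049) = -359/216294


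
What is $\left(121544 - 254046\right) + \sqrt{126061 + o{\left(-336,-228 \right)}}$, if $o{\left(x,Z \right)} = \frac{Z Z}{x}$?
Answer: $-132502 + \frac{8 \sqrt{96397}}{7} \approx -1.3215 \cdot 10^{5}$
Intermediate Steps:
$o{\left(x,Z \right)} = \frac{Z^{2}}{x}$
$\left(121544 - 254046\right) + \sqrt{126061 + o{\left(-336,-228 \right)}} = \left(121544 - 254046\right) + \sqrt{126061 + \frac{\left(-228\right)^{2}}{-336}} = -132502 + \sqrt{126061 + 51984 \left(- \frac{1}{336}\right)} = -132502 + \sqrt{126061 - \frac{1083}{7}} = -132502 + \sqrt{\frac{881344}{7}} = -132502 + \frac{8 \sqrt{96397}}{7}$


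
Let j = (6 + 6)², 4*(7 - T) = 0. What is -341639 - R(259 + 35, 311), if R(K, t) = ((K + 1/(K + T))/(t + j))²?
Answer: -256320740212560/750266881 ≈ -3.4164e+5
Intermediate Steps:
T = 7 (T = 7 - ¼*0 = 7 + 0 = 7)
j = 144 (j = 12² = 144)
R(K, t) = (K + 1/(7 + K))²/(144 + t)² (R(K, t) = ((K + 1/(K + 7))/(t + 144))² = ((K + 1/(7 + K))/(144 + t))² = (K + 1/(7 + K))²/(144 + t)²)
-341639 - R(259 + 35, 311) = -341639 - (1 + (259 + 35)² + 7*(259 + 35))²/((7 + (259 + 35))²*(144 + 311)²) = -341639 - (1 + 294² + 7*294)²/((7 + 294)²*455²) = -341639 - (1 + 86436 + 2058)²/(301²*207025) = -341639 - 88495²/(90601*207025) = -341639 - 7831365025/(90601*207025) = -341639 - 1*313254601/750266881 = -341639 - 313254601/750266881 = -256320740212560/750266881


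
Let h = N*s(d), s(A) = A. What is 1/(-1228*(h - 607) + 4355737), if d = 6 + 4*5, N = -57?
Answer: 1/6921029 ≈ 1.4449e-7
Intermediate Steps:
d = 26 (d = 6 + 20 = 26)
h = -1482 (h = -57*26 = -1482)
1/(-1228*(h - 607) + 4355737) = 1/(-1228*(-1482 - 607) + 4355737) = 1/(-1228*(-2089) + 4355737) = 1/(2565292 + 4355737) = 1/6921029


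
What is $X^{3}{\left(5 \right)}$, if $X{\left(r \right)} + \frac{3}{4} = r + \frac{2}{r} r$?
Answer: $\frac{15625}{64} \approx 244.14$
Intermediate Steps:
$X{\left(r \right)} = \frac{5}{4} + r$ ($X{\left(r \right)} = - \frac{3}{4} + \left(r + \frac{2}{r} r\right) = - \frac{3}{4} + \left(r + 2\right) = - \frac{3}{4} + \left(2 + r\right) = \frac{5}{4} + r$)
$X^{3}{\left(5 \right)} = \left(\frac{5}{4} + 5\right)^{3} = \left(\frac{25}{4}\right)^{3} = \frac{15625}{64}$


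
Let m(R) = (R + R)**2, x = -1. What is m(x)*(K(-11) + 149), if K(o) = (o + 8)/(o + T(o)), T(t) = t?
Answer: 6562/11 ≈ 596.54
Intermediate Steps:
m(R) = 4*R**2 (m(R) = (2*R)**2 = 4*R**2)
K(o) = (8 + o)/(2*o) (K(o) = (o + 8)/(o + o) = (8 + o)/((2*o)) = (8 + o)*(1/(2*o)) = (8 + o)/(2*o))
m(x)*(K(-11) + 149) = (4*(-1)**2)*((1/2)*(8 - 11)/(-11) + 149) = (4*1)*((1/2)*(-1/11)*(-3) + 149) = 4*(3/22 + 149) = 4*(3281/22) = 6562/11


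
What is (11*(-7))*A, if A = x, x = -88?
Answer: 6776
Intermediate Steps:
A = -88
(11*(-7))*A = (11*(-7))*(-88) = -77*(-88) = 6776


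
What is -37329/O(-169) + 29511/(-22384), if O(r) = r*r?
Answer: -1678436007/639309424 ≈ -2.6254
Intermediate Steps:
O(r) = r**2
-37329/O(-169) + 29511/(-22384) = -37329/((-169)**2) + 29511/(-22384) = -37329/28561 + 29511*(-1/22384) = -37329*1/28561 - 29511/22384 = -37329/28561 - 29511/22384 = -1678436007/639309424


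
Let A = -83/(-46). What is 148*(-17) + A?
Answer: -115653/46 ≈ -2514.2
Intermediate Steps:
A = 83/46 (A = -83*(-1/46) = 83/46 ≈ 1.8043)
148*(-17) + A = 148*(-17) + 83/46 = -2516 + 83/46 = -115653/46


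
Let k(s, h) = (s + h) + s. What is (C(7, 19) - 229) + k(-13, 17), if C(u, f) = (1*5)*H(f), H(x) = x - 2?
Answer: -153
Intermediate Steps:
k(s, h) = h + 2*s (k(s, h) = (h + s) + s = h + 2*s)
H(x) = -2 + x
C(u, f) = -10 + 5*f (C(u, f) = (1*5)*(-2 + f) = 5*(-2 + f) = -10 + 5*f)
(C(7, 19) - 229) + k(-13, 17) = ((-10 + 5*19) - 229) + (17 + 2*(-13)) = ((-10 + 95) - 229) + (17 - 26) = (85 - 229) - 9 = -144 - 9 = -153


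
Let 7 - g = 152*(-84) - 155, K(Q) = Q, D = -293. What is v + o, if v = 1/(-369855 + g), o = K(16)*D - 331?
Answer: -1791406576/356925 ≈ -5019.0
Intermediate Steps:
g = 12930 (g = 7 - (152*(-84) - 155) = 7 - (-12768 - 155) = 7 - 1*(-12923) = 7 + 12923 = 12930)
o = -5019 (o = 16*(-293) - 331 = -4688 - 331 = -5019)
v = -1/356925 (v = 1/(-369855 + 12930) = 1/(-356925) = -1/356925 ≈ -2.8017e-6)
v + o = -1/356925 - 5019 = -1791406576/356925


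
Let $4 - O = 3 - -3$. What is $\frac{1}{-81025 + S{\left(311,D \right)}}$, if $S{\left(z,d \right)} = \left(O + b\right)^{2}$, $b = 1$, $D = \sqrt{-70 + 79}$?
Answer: $- \frac{1}{81024} \approx -1.2342 \cdot 10^{-5}$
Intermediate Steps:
$O = -2$ ($O = 4 - \left(3 - -3\right) = 4 - \left(3 + 3\right) = 4 - 6 = -2$)
$D = 3$ ($D = \sqrt{9} = 3$)
$S{\left(z,d \right)} = 1$ ($S{\left(z,d \right)} = \left(-2 + 1\right)^{2} = \left(-1\right)^{2} = 1$)
$\frac{1}{-81025 + S{\left(311,D \right)}} = \frac{1}{-81025 + 1} = \frac{1}{-81024} = - \frac{1}{81024}$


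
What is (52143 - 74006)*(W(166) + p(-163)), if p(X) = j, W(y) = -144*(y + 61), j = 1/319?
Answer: 227975798473/319 ≈ 7.1466e+8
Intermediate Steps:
j = 1/319 ≈ 0.0031348
W(y) = -8784 - 144*y (W(y) = -144*(61 + y) = -8784 - 144*y)
p(X) = 1/319
(52143 - 74006)*(W(166) + p(-163)) = (52143 - 74006)*((-8784 - 144*166) + 1/319) = -21863*((-8784 - 23904) + 1/319) = -21863*(-32688 + 1/319) = -21863*(-10427471/319) = 227975798473/319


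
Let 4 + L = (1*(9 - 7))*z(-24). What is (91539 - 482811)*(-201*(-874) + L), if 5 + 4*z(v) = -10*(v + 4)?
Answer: -68772901260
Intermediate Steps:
z(v) = -45/4 - 5*v/2 (z(v) = -5/4 + (-10*(v + 4))/4 = -5/4 + (-10*(4 + v))/4 = -5/4 + (-40 - 10*v)/4 = -5/4 + (-10 - 5*v/2) = -45/4 - 5*v/2)
L = 187/2 (L = -4 + (1*(9 - 7))*(-45/4 - 5/2*(-24)) = -4 + (1*2)*(-45/4 + 60) = -4 + 2*(195/4) = -4 + 195/2 = 187/2 ≈ 93.500)
(91539 - 482811)*(-201*(-874) + L) = (91539 - 482811)*(-201*(-874) + 187/2) = -391272*(175674 + 187/2) = -391272*351535/2 = -68772901260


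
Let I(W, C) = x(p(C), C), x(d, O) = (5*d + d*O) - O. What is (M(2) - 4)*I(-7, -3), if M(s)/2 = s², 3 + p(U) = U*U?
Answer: 60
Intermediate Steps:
p(U) = -3 + U² (p(U) = -3 + U*U = -3 + U²)
x(d, O) = -O + 5*d + O*d (x(d, O) = (5*d + O*d) - O = -O + 5*d + O*d)
I(W, C) = -15 - C + 5*C² + C*(-3 + C²) (I(W, C) = -C + 5*(-3 + C²) + C*(-3 + C²) = -C + (-15 + 5*C²) + C*(-3 + C²) = -15 - C + 5*C² + C*(-3 + C²))
M(s) = 2*s²
(M(2) - 4)*I(-7, -3) = (2*2² - 4)*(-15 + (-3)³ - 4*(-3) + 5*(-3)²) = (2*4 - 4)*(-15 - 27 + 12 + 5*9) = (8 - 4)*(-15 - 27 + 12 + 45) = 4*15 = 60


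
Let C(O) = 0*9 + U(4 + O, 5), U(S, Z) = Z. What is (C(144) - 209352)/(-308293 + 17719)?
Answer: 209347/290574 ≈ 0.72046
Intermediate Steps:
C(O) = 5 (C(O) = 0*9 + 5 = 0 + 5 = 5)
(C(144) - 209352)/(-308293 + 17719) = (5 - 209352)/(-308293 + 17719) = -209347/(-290574) = -209347*(-1/290574) = 209347/290574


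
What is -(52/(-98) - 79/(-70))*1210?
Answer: -35453/49 ≈ -723.53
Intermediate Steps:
-(52/(-98) - 79/(-70))*1210 = -(52*(-1/98) - 79*(-1/70))*1210 = -(-26/49 + 79/70)*1210 = -293*1210/490 = -1*35453/49 = -35453/49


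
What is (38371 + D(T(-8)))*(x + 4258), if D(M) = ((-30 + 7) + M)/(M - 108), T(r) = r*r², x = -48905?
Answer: -212435381817/124 ≈ -1.7132e+9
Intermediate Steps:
T(r) = r³
D(M) = (-23 + M)/(-108 + M)
(38371 + D(T(-8)))*(x + 4258) = (38371 + (-23 + (-8)³)/(-108 + (-8)³))*(-48905 + 4258) = (38371 + (-23 - 512)/(-108 - 512))*(-44647) = (38371 - 535/(-620))*(-44647) = (38371 - 1/620*(-535))*(-44647) = (38371 + 107/124)*(-44647) = (4758111/124)*(-44647) = -212435381817/124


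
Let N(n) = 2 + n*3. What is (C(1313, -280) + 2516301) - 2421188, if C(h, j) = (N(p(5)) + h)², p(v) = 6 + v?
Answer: 1912217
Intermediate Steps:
N(n) = 2 + 3*n
C(h, j) = (35 + h)² (C(h, j) = ((2 + 3*(6 + 5)) + h)² = ((2 + 3*11) + h)² = ((2 + 33) + h)² = (35 + h)²)
(C(1313, -280) + 2516301) - 2421188 = ((35 + 1313)² + 2516301) - 2421188 = (1348² + 2516301) - 2421188 = (1817104 + 2516301) - 2421188 = 4333405 - 2421188 = 1912217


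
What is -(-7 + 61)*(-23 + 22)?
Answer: 54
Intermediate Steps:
-(-7 + 61)*(-23 + 22) = -54*(-1) = -1*(-54) = 54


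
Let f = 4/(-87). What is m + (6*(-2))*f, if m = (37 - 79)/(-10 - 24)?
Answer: 881/493 ≈ 1.7870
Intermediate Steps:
f = -4/87 (f = 4*(-1/87) = -4/87 ≈ -0.045977)
m = 21/17 (m = -42/(-34) = -42*(-1/34) = 21/17 ≈ 1.2353)
m + (6*(-2))*f = 21/17 + (6*(-2))*(-4/87) = 21/17 - 12*(-4/87) = 21/17 + 16/29 = 881/493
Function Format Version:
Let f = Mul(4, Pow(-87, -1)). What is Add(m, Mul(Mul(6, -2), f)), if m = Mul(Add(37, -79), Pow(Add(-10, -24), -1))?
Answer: Rational(881, 493) ≈ 1.7870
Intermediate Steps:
f = Rational(-4, 87) (f = Mul(4, Rational(-1, 87)) = Rational(-4, 87) ≈ -0.045977)
m = Rational(21, 17) (m = Mul(-42, Pow(-34, -1)) = Mul(-42, Rational(-1, 34)) = Rational(21, 17) ≈ 1.2353)
Add(m, Mul(Mul(6, -2), f)) = Add(Rational(21, 17), Mul(Mul(6, -2), Rational(-4, 87))) = Add(Rational(21, 17), Mul(-12, Rational(-4, 87))) = Add(Rational(21, 17), Rational(16, 29)) = Rational(881, 493)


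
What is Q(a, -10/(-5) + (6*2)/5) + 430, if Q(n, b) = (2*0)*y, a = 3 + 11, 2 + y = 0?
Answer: 430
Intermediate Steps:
y = -2 (y = -2 + 0 = -2)
a = 14
Q(n, b) = 0 (Q(n, b) = (2*0)*(-2) = 0*(-2) = 0)
Q(a, -10/(-5) + (6*2)/5) + 430 = 0 + 430 = 430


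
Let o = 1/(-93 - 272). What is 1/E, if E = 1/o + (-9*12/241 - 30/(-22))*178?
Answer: -2651/535609 ≈ -0.0049495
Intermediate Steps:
o = -1/365 (o = 1/(-365) = -1/365 ≈ -0.0027397)
E = -535609/2651 (E = 1/(-1/365) + (-9*12/241 - 30/(-22))*178 = -365 + (-108*1/241 - 30*(-1/22))*178 = -365 + (-108/241 + 15/11)*178 = -365 + (2427/2651)*178 = -365 + 432006/2651 = -535609/2651 ≈ -202.04)
1/E = 1/(-535609/2651) = -2651/535609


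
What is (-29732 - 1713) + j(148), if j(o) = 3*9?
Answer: -31418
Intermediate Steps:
j(o) = 27
(-29732 - 1713) + j(148) = (-29732 - 1713) + 27 = -31445 + 27 = -31418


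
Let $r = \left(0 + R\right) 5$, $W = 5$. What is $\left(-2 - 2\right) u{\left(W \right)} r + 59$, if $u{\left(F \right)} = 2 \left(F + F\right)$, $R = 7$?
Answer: $-2741$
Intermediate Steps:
$u{\left(F \right)} = 4 F$ ($u{\left(F \right)} = 2 \cdot 2 F = 4 F$)
$r = 35$ ($r = \left(0 + 7\right) 5 = 7 \cdot 5 = 35$)
$\left(-2 - 2\right) u{\left(W \right)} r + 59 = \left(-2 - 2\right) 4 \cdot 5 \cdot 35 + 59 = \left(-4\right) 20 \cdot 35 + 59 = \left(-80\right) 35 + 59 = -2800 + 59 = -2741$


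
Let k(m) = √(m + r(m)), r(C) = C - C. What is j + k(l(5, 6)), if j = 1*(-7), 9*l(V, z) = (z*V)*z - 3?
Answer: -7 + √177/3 ≈ -2.5653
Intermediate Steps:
r(C) = 0
l(V, z) = -⅓ + V*z²/9 (l(V, z) = ((z*V)*z - 3)/9 = ((V*z)*z - 3)/9 = (V*z² - 3)/9 = (-3 + V*z²)/9 = -⅓ + V*z²/9)
j = -7
k(m) = √m (k(m) = √(m + 0) = √m)
j + k(l(5, 6)) = -7 + √(-⅓ + (⅑)*5*6²) = -7 + √(-⅓ + (⅑)*5*36) = -7 + √(-⅓ + 20) = -7 + √(59/3) = -7 + √177/3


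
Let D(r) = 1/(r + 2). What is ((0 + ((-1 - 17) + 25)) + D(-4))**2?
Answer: 169/4 ≈ 42.250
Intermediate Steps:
D(r) = 1/(2 + r)
((0 + ((-1 - 17) + 25)) + D(-4))**2 = ((0 + ((-1 - 17) + 25)) + 1/(2 - 4))**2 = ((0 + (-18 + 25)) + 1/(-2))**2 = ((0 + 7) - 1/2)**2 = (7 - 1/2)**2 = (13/2)**2 = 169/4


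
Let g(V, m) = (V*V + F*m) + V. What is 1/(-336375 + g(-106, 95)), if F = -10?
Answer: -1/326195 ≈ -3.0657e-6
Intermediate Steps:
g(V, m) = V + V² - 10*m (g(V, m) = (V*V - 10*m) + V = (V² - 10*m) + V = V + V² - 10*m)
1/(-336375 + g(-106, 95)) = 1/(-336375 + (-106 + (-106)² - 10*95)) = 1/(-336375 + (-106 + 11236 - 950)) = 1/(-336375 + 10180) = 1/(-326195) = -1/326195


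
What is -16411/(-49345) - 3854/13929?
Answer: 38413189/687326505 ≈ 0.055888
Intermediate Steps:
-16411/(-49345) - 3854/13929 = -16411*(-1/49345) - 3854*1/13929 = 16411/49345 - 3854/13929 = 38413189/687326505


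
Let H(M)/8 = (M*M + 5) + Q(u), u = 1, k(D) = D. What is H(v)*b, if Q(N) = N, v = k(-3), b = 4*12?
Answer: 5760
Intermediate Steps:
b = 48
v = -3
H(M) = 48 + 8*M² (H(M) = 8*((M*M + 5) + 1) = 8*((M² + 5) + 1) = 8*((5 + M²) + 1) = 8*(6 + M²) = 48 + 8*M²)
H(v)*b = (48 + 8*(-3)²)*48 = (48 + 8*9)*48 = (48 + 72)*48 = 120*48 = 5760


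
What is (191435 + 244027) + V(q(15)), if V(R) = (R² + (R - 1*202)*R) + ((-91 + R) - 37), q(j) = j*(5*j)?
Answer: 2740459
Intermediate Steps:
q(j) = 5*j²
V(R) = -128 + R + R² + R*(-202 + R) (V(R) = (R² + (R - 202)*R) + (-128 + R) = (R² + (-202 + R)*R) + (-128 + R) = (R² + R*(-202 + R)) + (-128 + R) = -128 + R + R² + R*(-202 + R))
(191435 + 244027) + V(q(15)) = (191435 + 244027) + (-128 - 1005*15² + 2*(5*15²)²) = 435462 + (-128 - 1005*225 + 2*(5*225)²) = 435462 + (-128 - 201*1125 + 2*1125²) = 435462 + (-128 - 226125 + 2*1265625) = 435462 + (-128 - 226125 + 2531250) = 435462 + 2304997 = 2740459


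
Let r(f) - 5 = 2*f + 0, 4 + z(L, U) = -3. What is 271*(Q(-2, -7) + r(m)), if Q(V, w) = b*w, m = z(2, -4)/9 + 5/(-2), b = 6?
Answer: -106232/9 ≈ -11804.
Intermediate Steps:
z(L, U) = -7 (z(L, U) = -4 - 3 = -7)
m = -59/18 (m = -7/9 + 5/(-2) = -7*⅑ + 5*(-½) = -7/9 - 5/2 = -59/18 ≈ -3.2778)
r(f) = 5 + 2*f (r(f) = 5 + (2*f + 0) = 5 + 2*f)
Q(V, w) = 6*w
271*(Q(-2, -7) + r(m)) = 271*(6*(-7) + (5 + 2*(-59/18))) = 271*(-42 + (5 - 59/9)) = 271*(-42 - 14/9) = 271*(-392/9) = -106232/9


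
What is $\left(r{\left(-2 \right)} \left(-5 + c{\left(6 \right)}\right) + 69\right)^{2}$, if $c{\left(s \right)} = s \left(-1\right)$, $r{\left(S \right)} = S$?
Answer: $8281$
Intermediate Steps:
$c{\left(s \right)} = - s$
$\left(r{\left(-2 \right)} \left(-5 + c{\left(6 \right)}\right) + 69\right)^{2} = \left(- 2 \left(-5 - 6\right) + 69\right)^{2} = \left(\left(-2\right) \left(-11\right) + 69\right)^{2} = \left(22 + 69\right)^{2} = 91^{2} = 8281$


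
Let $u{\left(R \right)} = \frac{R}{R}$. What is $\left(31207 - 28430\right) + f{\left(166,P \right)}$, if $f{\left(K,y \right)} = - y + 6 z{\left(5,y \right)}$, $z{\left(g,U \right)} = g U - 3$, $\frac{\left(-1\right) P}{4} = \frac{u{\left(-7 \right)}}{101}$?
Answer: $\frac{278543}{101} \approx 2757.9$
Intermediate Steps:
$u{\left(R \right)} = 1$
$P = - \frac{4}{101}$ ($P = - 4 \cdot 1 \cdot \frac{1}{101} = \left(-4\right) \frac{1}{101} = - \frac{4}{101} \approx -0.039604$)
$z{\left(g,U \right)} = -3 + U g$ ($z{\left(g,U \right)} = U g - 3 = -3 + U g$)
$f{\left(K,y \right)} = -18 + 29 y$ ($f{\left(K,y \right)} = - y + 6 \left(-3 + y 5\right) = - y + 6 \left(-3 + 5 y\right) = - y + \left(-18 + 30 y\right) = -18 + 29 y$)
$\left(31207 - 28430\right) + f{\left(166,P \right)} = \left(31207 - 28430\right) + \left(-18 + 29 \left(- \frac{4}{101}\right)\right) = 2777 - \frac{1934}{101} = \frac{278543}{101}$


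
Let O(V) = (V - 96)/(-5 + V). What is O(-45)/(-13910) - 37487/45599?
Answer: -26078637959/31714104500 ≈ -0.82230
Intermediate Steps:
O(V) = (-96 + V)/(-5 + V)
O(-45)/(-13910) - 37487/45599 = ((-96 - 45)/(-5 - 45))/(-13910) - 37487/45599 = (-141/(-50))*(-1/13910) - 37487*1/45599 = -1/50*(-141)*(-1/13910) - 37487/45599 = (141/50)*(-1/13910) - 37487/45599 = -141/695500 - 37487/45599 = -26078637959/31714104500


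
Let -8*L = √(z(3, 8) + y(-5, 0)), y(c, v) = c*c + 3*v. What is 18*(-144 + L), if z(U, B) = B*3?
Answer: -10431/4 ≈ -2607.8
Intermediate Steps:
y(c, v) = c² + 3*v
z(U, B) = 3*B
L = -7/8 (L = -√(3*8 + ((-5)² + 3*0))/8 = -√(24 + (25 + 0))/8 = -√(24 + 25)/8 = -√49/8 = -⅛*7 = -7/8 ≈ -0.87500)
18*(-144 + L) = 18*(-144 - 7/8) = 18*(-1159/8) = -10431/4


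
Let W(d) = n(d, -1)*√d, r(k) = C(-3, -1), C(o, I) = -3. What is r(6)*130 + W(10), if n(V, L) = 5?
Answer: -390 + 5*√10 ≈ -374.19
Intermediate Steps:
r(k) = -3
W(d) = 5*√d
r(6)*130 + W(10) = -3*130 + 5*√10 = -390 + 5*√10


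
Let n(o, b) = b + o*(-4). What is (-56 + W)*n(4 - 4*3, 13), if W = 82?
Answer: 1170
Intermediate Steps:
n(o, b) = b - 4*o
(-56 + W)*n(4 - 4*3, 13) = (-56 + 82)*(13 - 4*(4 - 4*3)) = 26*(13 - 4*(4 - 12)) = 26*(13 - 4*(-8)) = 26*(13 + 32) = 26*45 = 1170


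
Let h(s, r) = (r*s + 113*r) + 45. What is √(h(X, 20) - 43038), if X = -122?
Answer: 9*I*√533 ≈ 207.78*I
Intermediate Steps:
h(s, r) = 45 + 113*r + r*s (h(s, r) = (113*r + r*s) + 45 = 45 + 113*r + r*s)
√(h(X, 20) - 43038) = √((45 + 113*20 + 20*(-122)) - 43038) = √((45 + 2260 - 2440) - 43038) = √(-135 - 43038) = √(-43173) = 9*I*√533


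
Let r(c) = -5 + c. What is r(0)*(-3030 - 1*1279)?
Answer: 21545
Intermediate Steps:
r(0)*(-3030 - 1*1279) = (-5 + 0)*(-3030 - 1*1279) = -5*(-3030 - 1279) = -5*(-4309) = 21545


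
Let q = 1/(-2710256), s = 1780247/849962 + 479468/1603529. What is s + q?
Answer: 4420707734457487563/1846956416197424944 ≈ 2.3935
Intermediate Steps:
s = 3262207271879/1362938715898 (s = 1780247*(1/849962) + 479468*(1/1603529) = 1780247/849962 + 479468/1603529 = 3262207271879/1362938715898 ≈ 2.3935)
q = -1/2710256 ≈ -3.6897e-7
s + q = 3262207271879/1362938715898 - 1/2710256 = 4420707734457487563/1846956416197424944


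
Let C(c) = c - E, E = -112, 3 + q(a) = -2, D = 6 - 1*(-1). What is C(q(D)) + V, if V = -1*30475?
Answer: -30368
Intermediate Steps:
D = 7 (D = 6 + 1 = 7)
q(a) = -5 (q(a) = -3 - 2 = -5)
C(c) = 112 + c (C(c) = c - 1*(-112) = c + 112 = 112 + c)
V = -30475
C(q(D)) + V = (112 - 5) - 30475 = 107 - 30475 = -30368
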